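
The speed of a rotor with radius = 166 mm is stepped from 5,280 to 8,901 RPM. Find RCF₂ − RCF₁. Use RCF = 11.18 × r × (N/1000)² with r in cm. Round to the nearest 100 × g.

r = 166 mm = 16.6 cm
RCF₁ = 11.18 × 16.6 × (5.28)² = 11.18 × 16.6 × 27.8784 ≈ 5,173.9 × g
RCF₂ = 11.18 × 16.6 × (8.901)² = 11.18 × 16.6 × 79.227801 ≈ 14,703.7 × g
Increase = 14,703.7 − 5,173.9 = 9,529.8

9500 x g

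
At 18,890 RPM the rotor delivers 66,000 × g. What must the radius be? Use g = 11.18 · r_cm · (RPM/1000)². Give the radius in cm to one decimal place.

RCF = 11.18 × r × (N/1000)²
66000 = 11.18 × r × (18.89)²
r = 66000 / (11.18 × 356.8321) = 66000 / 3989.383 ≈ 16.544 cm

≈ 16.5 cm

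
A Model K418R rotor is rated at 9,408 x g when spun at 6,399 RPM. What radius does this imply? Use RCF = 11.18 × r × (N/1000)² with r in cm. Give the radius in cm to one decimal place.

r ≈ 20.6 cm

RCF = 11.18 × r × (N/1000)²
9408 = 11.18 × r × (6.399)²
r = 9408 / (11.18 × 40.947201) = 9408 / 457.7897 ≈ 20.551 cm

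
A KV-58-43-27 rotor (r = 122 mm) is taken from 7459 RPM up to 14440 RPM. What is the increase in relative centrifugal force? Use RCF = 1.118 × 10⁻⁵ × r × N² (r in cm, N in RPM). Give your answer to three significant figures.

20900 × g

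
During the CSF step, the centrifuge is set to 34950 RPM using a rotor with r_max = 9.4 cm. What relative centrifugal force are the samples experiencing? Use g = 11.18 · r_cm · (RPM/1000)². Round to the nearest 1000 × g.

128000 g

RCF = 11.18 × r × (N/1000)²
RCF = 11.18 × 9.4 × (34.95)² = 11.18 × 9.4 × 1,221.5025 ≈ 128,370.1 × g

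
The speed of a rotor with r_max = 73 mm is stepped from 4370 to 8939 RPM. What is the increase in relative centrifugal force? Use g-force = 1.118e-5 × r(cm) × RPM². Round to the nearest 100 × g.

5000 x g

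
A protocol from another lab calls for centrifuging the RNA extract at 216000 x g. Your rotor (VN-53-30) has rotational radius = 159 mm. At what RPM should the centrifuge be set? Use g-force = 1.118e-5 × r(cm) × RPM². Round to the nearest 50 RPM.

r = 159 mm = 15.9 cm
RCF = 1.118 × 10⁻⁵ × r × N²
216,000 = 1.118 × 10⁻⁵ × 15.9 × N²
N² = 216,000 / (17.7762 × 10⁻⁵) = 1,215,107,841
N ≈ √1,215,107,841 ≈ 34,858.4

N ≈ 34850 RPM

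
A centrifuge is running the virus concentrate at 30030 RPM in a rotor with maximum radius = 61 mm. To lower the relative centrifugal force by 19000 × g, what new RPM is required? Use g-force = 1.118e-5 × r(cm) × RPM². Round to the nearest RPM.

r = 61 mm = 6.1 cm
Current RCF = 1.118 × 10⁻⁵ × 6.1 × (30030)² = 1.118 × 10⁻⁵ × 6.1 × 901,800,900 ≈ 61,501 × g
Target RCF = 61,501 − 19,000 = 42,501 × g
N² = 42,501 / (6.8198 × 10⁻⁵) = 623,200,094
N ≈ √623,200,094 ≈ 24,964.0

≈ 24964 RPM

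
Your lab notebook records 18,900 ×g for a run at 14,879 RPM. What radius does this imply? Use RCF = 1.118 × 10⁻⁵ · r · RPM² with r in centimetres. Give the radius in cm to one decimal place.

r ≈ 7.6 cm

18900 = 1.118 × 10⁻⁵ × r × (14879)²
r = 18900 / (1.118 × 10⁻⁵ × 221,384,641) = 18900 / 2475.08 ≈ 7.636 cm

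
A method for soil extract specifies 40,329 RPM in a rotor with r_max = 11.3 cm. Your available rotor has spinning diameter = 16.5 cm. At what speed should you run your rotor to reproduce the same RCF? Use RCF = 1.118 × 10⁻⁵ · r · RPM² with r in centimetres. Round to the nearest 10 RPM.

47200 RPM

RCF_original = 1.118 × 10⁻⁵ × 11.3 × (40329)² = 1.118 × 10⁻⁵ × 11.3 × 1,626,428,241 ≈ 205,473.2 × g
Your rotor: r = 16.5 / 2 = 8.25 cm
205,473.2 = 1.118 × 10⁻⁵ × 8.25 × N²
N² = 205,473.2 / (9.2235 × 10⁻⁵) = 2,227,713,991
N ≈ √2,227,713,991 ≈ 47,198.7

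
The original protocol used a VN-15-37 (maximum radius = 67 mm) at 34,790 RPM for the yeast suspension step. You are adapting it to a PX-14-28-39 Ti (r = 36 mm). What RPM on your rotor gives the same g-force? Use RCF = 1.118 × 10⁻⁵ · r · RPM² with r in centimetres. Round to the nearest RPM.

Original rotor: r = 67 mm = 6.7 cm
RCF_original = 1.118 × 10⁻⁵ × 6.7 × (34790)² = 1.118 × 10⁻⁵ × 6.7 × 1,210,344,100 ≈ 90,662 × g
Your rotor: r = 36 mm = 3.6 cm
90,662 = 1.118 × 10⁻⁵ × 3.6 × N²
N² = 90,662 / (4.0248 × 10⁻⁵) = 2,252,583,979
N ≈ √2,252,583,979 ≈ 47,461.4

47461 RPM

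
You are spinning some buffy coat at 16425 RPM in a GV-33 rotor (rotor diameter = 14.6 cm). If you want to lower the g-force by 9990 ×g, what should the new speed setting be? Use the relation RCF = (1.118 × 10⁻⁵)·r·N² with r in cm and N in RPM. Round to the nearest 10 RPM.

N₂ ≈ 12140 RPM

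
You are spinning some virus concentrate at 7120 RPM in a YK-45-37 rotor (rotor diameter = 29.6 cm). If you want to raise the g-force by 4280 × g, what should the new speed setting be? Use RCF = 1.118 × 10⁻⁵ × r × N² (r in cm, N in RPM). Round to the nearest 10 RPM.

N₂ ≈ 8750 RPM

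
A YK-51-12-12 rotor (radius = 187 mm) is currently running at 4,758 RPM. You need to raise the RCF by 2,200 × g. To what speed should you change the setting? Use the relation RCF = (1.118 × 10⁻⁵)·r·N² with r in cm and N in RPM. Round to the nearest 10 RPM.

r = 187 mm = 18.7 cm
Current RCF = 1.118 × 10⁻⁵ × 18.7 × (4758)² = 1.118 × 10⁻⁵ × 18.7 × 22,638,564 ≈ 4,733 × g
Target RCF = 4,733 + 2,200 = 6,933 × g
N² = 6,933 / (20.9066 × 10⁻⁵) = 33,161,777
N ≈ √33,161,777 ≈ 5,758.6

5760 RPM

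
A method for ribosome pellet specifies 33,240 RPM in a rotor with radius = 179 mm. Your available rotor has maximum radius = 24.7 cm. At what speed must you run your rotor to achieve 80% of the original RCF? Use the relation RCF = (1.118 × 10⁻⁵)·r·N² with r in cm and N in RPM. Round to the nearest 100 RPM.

≈ 25300 RPM

Original rotor: r = 179 mm = 17.9 cm
RCF_original = 1.118 × 10⁻⁵ × 17.9 × (33240)² = 1.118 × 10⁻⁵ × 17.9 × 1,104,897,600 ≈ 221,114.3 × g
Target RCF = 0.8 × 221,114.3 ≈ 176,891.4 × g
176,891.4 = 1.118 × 10⁻⁵ × 24.7 × N²
N² = 176,891.4 / (27.6146 × 10⁻⁵) = 640,572,016
N ≈ √640,572,016 ≈ 25,309.5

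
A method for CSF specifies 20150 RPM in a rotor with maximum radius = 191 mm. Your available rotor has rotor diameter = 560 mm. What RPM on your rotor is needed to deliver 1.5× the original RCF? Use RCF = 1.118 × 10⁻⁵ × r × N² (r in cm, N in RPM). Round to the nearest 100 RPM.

20400 RPM

Original rotor: r = 191 mm = 19.1 cm
RCF = 1.118 × 10⁻⁵ × r × N²
RCF_original = 1.118 × 10⁻⁵ × 19.1 × (20150)² = 1.118 × 10⁻⁵ × 19.1 × 406,022,500 ≈ 86,701.2 × g
Target RCF = 1.5 × 86,701.2 ≈ 130,051.8 × g
Your rotor: r = 560 mm / 2 = 280 mm = 28 cm
130,051.8 = 1.118 × 10⁻⁵ × 28 × N²
N² = 130,051.8 / (31.304 × 10⁻⁵) = 415,447,866
N ≈ √415,447,866 ≈ 20,382.5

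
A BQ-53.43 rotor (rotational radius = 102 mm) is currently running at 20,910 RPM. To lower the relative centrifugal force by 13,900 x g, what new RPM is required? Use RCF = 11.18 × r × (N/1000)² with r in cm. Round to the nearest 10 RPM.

r = 102 mm = 10.2 cm
Current RCF = 11.18 × 10.2 × (20.91)² = 11.18 × 10.2 × 437.2281 ≈ 49,859.7 × g
Target RCF = 49,859.7 − 13,900 = 35,959.7 × g
(N/1000)² = 35,959.7 / 114.036 = 315.3364
N = 1000 × √315.3364 ≈ 17,757.7

N₂ ≈ 17760 RPM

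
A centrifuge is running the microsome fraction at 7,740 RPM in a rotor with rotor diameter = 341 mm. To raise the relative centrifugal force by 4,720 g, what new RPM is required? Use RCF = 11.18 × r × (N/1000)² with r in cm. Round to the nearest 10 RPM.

9200 RPM

r = 341 mm / 2 = 170.5 mm = 17.05 cm
Current RCF = 11.18 × 17.05 × (7.74)² = 11.18 × 17.05 × 59.9076 ≈ 11,419.5 × g
Target RCF = 11,419.5 + 4,720 = 16,139.5 × g
(N/1000)² = 16,139.5 / 190.619 = 84.66889
N = 1000 × √84.66889 ≈ 9,201.6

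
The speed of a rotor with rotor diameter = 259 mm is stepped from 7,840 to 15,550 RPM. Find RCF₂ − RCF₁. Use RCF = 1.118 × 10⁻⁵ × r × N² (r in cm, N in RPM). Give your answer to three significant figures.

r = 259 mm / 2 = 129.5 mm = 12.95 cm
RCF₁ = 1.118 × 10⁻⁵ × 12.95 × (7840)² = 1.118 × 10⁻⁵ × 12.95 × 61,465,600 ≈ 8,899.1 × g
RCF₂ = 1.118 × 10⁻⁵ × 12.95 × (15550)² = 1.118 × 10⁻⁵ × 12.95 × 241,802,500 ≈ 35,008.4 × g
Increase = 35,008.4 − 8,899.1 = 26,109.3

26100 x g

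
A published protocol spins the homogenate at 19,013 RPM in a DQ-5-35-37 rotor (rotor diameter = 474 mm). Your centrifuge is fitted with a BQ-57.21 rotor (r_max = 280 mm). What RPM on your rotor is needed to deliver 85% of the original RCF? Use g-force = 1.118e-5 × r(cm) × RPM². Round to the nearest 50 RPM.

16150 RPM

Original rotor: r = 474 mm / 2 = 237 mm = 23.7 cm
RCF_original = 1.118 × 10⁻⁵ × 23.7 × (19013)² = 1.118 × 10⁻⁵ × 23.7 × 361,494,169 ≈ 95,783.7 × g
Target RCF = 0.85 × 95,783.7 ≈ 81,416.1 × g
Your rotor: r = 280 mm = 28.0 cm
81,416.1 = 1.118 × 10⁻⁵ × 28 × N²
N² = 81,416.1 / (31.304 × 10⁻⁵) = 260,082,098
N ≈ √260,082,098 ≈ 16,127.1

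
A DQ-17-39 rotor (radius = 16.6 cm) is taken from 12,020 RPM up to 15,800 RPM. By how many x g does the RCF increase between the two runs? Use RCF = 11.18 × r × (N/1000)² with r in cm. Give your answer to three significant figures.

RCF₁ = 11.18 × 16.6 × (12.02)² = 11.18 × 16.6 × 144.4804 ≈ 26,813.8 × g
RCF₂ = 11.18 × 16.6 × (15.8)² = 11.18 × 16.6 × 249.64 ≈ 46,330.2 × g
Increase = 46,330.2 − 26,813.8 = 19,516.4

≈ 19500 x g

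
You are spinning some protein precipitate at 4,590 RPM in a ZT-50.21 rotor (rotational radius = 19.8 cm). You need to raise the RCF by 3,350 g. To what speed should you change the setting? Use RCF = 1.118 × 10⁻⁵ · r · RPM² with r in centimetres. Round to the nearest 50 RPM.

≈ 6000 RPM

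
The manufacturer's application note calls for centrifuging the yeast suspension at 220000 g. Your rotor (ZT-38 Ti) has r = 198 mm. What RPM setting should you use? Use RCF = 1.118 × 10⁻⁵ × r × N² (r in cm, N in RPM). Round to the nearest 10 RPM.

31530 RPM

r = 198 mm = 19.8 cm
220,000 = 1.118 × 10⁻⁵ × 19.8 × N²
N² = 220,000 / (22.1364 × 10⁻⁵) = 993,838,203
N ≈ √993,838,203 ≈ 31,525.2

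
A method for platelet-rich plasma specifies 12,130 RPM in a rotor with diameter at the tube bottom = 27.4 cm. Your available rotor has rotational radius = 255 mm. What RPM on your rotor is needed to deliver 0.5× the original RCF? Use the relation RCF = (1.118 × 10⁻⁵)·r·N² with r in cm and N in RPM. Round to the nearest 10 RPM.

≈ 6290 RPM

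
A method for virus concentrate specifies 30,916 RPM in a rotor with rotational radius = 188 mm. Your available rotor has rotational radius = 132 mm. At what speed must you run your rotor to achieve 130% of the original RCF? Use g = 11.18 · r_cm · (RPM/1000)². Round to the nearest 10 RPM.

Original rotor: r = 188 mm = 18.8 cm
RCF_original = 11.18 × 18.8 × (30.916)² = 11.18 × 18.8 × 955.799056 ≈ 200,893.7 × g
Target RCF = 1.3 × 200,893.7 ≈ 261,161.8 × g
Your rotor: r = 132 mm = 13.2 cm
261,161.8 = 11.18 × 13.2 × (N/1000)²
(N/1000)² = 261,161.8 / 147.576 = 1769.677
N = 1000 × √1769.677 ≈ 42,067.5

42070 RPM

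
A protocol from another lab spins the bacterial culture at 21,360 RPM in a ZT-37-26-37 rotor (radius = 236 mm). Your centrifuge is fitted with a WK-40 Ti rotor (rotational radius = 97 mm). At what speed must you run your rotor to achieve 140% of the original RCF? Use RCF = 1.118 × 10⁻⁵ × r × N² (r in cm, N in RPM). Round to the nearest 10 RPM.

39420 RPM

Original rotor: r = 236 mm = 23.6 cm
RCF_original = 1.118 × 10⁻⁵ × 23.6 × (21360)² = 1.118 × 10⁻⁵ × 23.6 × 456,249,600 ≈ 120,380.5 × g
Target RCF = 1.4 × 120,380.5 ≈ 168,532.7 × g
Your rotor: r = 97 mm = 9.7 cm
168,532.7 = 1.118 × 10⁻⁵ × 9.7 × N²
N² = 168,532.7 / (10.8446 × 10⁻⁵) = 1,554,070,229
N ≈ √1,554,070,229 ≈ 39,421.7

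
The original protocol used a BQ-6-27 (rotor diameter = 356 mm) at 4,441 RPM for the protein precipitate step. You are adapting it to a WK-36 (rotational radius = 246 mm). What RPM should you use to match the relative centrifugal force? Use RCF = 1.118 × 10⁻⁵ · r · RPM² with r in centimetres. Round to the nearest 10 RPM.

3780 RPM

Original rotor: r = 356 mm / 2 = 178 mm = 17.8 cm
RCF_original = 1.118 × 10⁻⁵ × 17.8 × (4441)² = 1.118 × 10⁻⁵ × 17.8 × 19,722,481 ≈ 3,924.9 × g
Your rotor: r = 246 mm = 24.6 cm
3,924.9 = 1.118 × 10⁻⁵ × 24.6 × N²
N² = 3,924.9 / (27.5028 × 10⁻⁵) = 14,270,911
N ≈ √14,270,911 ≈ 3,777.7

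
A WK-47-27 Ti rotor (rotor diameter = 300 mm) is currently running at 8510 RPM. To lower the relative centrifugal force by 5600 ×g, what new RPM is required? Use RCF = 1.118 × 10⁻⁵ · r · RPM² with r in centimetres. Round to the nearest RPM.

N₂ ≈ 6247 RPM

r = 300 mm / 2 = 150 mm = 15 cm
Current RCF = 1.118 × 10⁻⁵ × 15 × (8510)² = 1.118 × 10⁻⁵ × 15 × 72,420,100 ≈ 12,144.9 × g
Target RCF = 12,144.9 − 5,600 = 6,544.9 × g
N² = 6,544.9 / (16.77 × 10⁻⁵) = 39,027,430
N ≈ √39,027,430 ≈ 6,247.2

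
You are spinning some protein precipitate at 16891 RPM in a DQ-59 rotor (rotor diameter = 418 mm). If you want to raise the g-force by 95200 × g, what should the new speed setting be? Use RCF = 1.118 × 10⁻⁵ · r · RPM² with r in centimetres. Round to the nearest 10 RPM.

r = 418 mm / 2 = 209 mm = 20.9 cm
Current RCF = 1.118 × 10⁻⁵ × 20.9 × (16891)² = 1.118 × 10⁻⁵ × 20.9 × 285,305,881 ≈ 66,665.1 × g
Target RCF = 66,665.1 + 95,200 = 161,865.1 × g
N² = 161,865.1 / (23.3662 × 10⁻⁵) = 692,731,809
N ≈ √692,731,809 ≈ 26,319.8

26320 RPM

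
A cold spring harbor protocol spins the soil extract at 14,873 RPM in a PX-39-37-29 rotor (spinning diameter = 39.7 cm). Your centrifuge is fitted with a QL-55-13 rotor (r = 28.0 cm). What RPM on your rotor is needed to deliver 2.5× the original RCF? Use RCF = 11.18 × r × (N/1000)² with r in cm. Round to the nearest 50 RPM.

≈ 19800 RPM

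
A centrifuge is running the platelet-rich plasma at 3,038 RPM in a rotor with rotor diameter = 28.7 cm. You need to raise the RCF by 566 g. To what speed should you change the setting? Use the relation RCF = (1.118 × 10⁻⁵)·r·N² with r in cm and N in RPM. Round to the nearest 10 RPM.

r = 28.7 / 2 = 14.35 cm
Current RCF = 1.118 × 10⁻⁵ × 14.35 × (3038)² = 1.118 × 10⁻⁵ × 14.35 × 9,229,444 ≈ 1,480.7 × g
Target RCF = 1,480.7 + 566 = 2,046.7 × g
N² = 2,046.7 / (16.0433 × 10⁻⁵) = 12,757,350
N ≈ √12,757,350 ≈ 3,571.7

≈ 3570 RPM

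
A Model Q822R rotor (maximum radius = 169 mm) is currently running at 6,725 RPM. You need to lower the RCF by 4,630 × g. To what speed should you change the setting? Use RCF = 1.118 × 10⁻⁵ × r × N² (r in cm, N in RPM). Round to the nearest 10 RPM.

4550 RPM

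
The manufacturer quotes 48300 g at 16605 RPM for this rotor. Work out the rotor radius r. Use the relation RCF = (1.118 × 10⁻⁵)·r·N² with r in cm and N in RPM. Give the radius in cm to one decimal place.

15.7 cm

RCF = 1.118 × 10⁻⁵ × r × N²
48300 = 1.118 × 10⁻⁵ × r × (16605)²
r = 48300 / (1.118 × 10⁻⁵ × 275,726,025) = 48300 / 3082.617 ≈ 15.669 cm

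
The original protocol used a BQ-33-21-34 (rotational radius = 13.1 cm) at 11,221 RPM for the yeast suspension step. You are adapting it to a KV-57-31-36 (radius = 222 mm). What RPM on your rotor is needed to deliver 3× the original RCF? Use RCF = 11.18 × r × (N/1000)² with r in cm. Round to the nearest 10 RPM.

RCF_original = 11.18 × 13.1 × (11.221)² = 11.18 × 13.1 × 125.910841 ≈ 18,440.6 × g
Target RCF = 3 × 18,440.6 ≈ 55,321.8 × g
Your rotor: r = 222 mm = 22.2 cm
55,321.8 = 11.18 × 22.2 × (N/1000)²
(N/1000)² = 55,321.8 / 248.196 = 222.8956
N = 1000 × √222.8956 ≈ 14,929.7

14930 RPM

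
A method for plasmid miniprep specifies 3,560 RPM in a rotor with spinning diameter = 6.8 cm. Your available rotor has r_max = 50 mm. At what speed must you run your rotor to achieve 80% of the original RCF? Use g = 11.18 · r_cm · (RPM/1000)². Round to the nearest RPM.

Original rotor: r = 6.8 / 2 = 3.4 cm
RCF_original = 11.18 × 3.4 × (3.56)² = 11.18 × 3.4 × 12.6736 ≈ 481.7 × g
Target RCF = 0.8 × 481.7 ≈ 385.4 × g
Your rotor: r = 50 mm = 5.0 cm
385.4 = 11.18 × 5 × (N/1000)²
(N/1000)² = 385.4 / 55.9 = 6.894454
N = 1000 × √6.894454 ≈ 2,625.7

2626 RPM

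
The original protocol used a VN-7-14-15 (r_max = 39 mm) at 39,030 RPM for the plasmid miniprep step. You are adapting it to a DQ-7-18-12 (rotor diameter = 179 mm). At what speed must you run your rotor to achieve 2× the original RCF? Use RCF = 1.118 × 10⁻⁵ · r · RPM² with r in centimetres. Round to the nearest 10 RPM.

Original rotor: r = 39 mm = 3.9 cm
RCF_original = 1.118 × 10⁻⁵ × 3.9 × (39030)² = 1.118 × 10⁻⁵ × 3.9 × 1,523,340,900 ≈ 66,420.7 × g
Target RCF = 2 × 66,420.7 ≈ 132,841.4 × g
Your rotor: r = 179 mm / 2 = 89.5 mm = 8.95 cm
132,841.4 = 1.118 × 10⁻⁵ × 8.95 × N²
N² = 132,841.4 / (10.0061 × 10⁻⁵) = 1,327,604,161
N ≈ √1,327,604,161 ≈ 36,436.3

≈ 36440 RPM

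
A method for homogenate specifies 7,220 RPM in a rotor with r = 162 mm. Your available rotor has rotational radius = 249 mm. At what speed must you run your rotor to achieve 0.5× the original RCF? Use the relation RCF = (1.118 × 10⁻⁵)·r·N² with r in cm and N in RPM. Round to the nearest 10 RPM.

4120 RPM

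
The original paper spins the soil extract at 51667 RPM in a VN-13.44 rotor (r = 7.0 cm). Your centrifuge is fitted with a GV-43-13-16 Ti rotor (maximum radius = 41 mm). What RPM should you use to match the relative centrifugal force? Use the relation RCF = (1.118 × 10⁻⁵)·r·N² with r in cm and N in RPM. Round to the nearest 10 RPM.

67510 RPM

RCF_original = 1.118 × 10⁻⁵ × 7 × (51667)² = 1.118 × 10⁻⁵ × 7 × 2,669,478,889 ≈ 208,913.4 × g
Your rotor: r = 41 mm = 4.1 cm
208,913.4 = 1.118 × 10⁻⁵ × 4.1 × N²
N² = 208,913.4 / (4.5838 × 10⁻⁵) = 4,557,646,494
N ≈ √4,557,646,494 ≈ 67,510.3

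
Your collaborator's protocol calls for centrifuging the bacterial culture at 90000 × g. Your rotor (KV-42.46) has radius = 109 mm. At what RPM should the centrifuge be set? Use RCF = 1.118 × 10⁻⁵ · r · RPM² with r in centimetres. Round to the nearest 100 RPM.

N ≈ 27200 RPM

r = 109 mm = 10.9 cm
90,000 = 1.118 × 10⁻⁵ × 10.9 × N²
N² = 90,000 / (12.1862 × 10⁻⁵) = 738,540,316
N ≈ √738,540,316 ≈ 27,176.1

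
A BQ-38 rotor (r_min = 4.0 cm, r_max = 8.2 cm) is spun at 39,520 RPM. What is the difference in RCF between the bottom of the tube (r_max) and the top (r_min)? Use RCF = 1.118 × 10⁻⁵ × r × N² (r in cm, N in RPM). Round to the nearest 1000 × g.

73000 × g

RCF_max = 1.118 × 10⁻⁵ × 8.2 × (39520)² = 1.118 × 10⁻⁵ × 8.2 × 1,561,830,400 ≈ 143,182.4 × g
RCF_min = 1.118 × 10⁻⁵ × 4 × (39520)² = 1.118 × 10⁻⁵ × 4 × 1,561,830,400 ≈ 69,845.1 × g
ΔRCF = 143,182.4 − 69,845.1 = 73,337.3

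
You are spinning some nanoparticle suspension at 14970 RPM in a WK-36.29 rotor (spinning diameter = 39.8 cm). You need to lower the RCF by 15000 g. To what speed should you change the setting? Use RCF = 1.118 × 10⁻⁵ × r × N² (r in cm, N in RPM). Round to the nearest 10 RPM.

N₂ ≈ 12520 RPM

r = 39.8 / 2 = 19.9 cm
Current RCF = 1.118 × 10⁻⁵ × 19.9 × (14970)² = 1.118 × 10⁻⁵ × 19.9 × 224,100,900 ≈ 49,858.4 × g
Target RCF = 49,858.4 − 15,000 = 34,858.4 × g
N² = 34,858.4 / (22.2482 × 10⁻⁵) = 156,679,641
N ≈ √156,679,641 ≈ 12,517.2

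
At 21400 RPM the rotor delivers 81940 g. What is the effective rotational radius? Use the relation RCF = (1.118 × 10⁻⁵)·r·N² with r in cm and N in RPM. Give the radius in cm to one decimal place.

r ≈ 16.0 cm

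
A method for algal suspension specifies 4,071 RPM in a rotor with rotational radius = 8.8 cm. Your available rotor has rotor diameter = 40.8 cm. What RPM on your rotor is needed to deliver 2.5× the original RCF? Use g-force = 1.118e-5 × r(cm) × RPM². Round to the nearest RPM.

RCF = 1.118 × 10⁻⁵ × r × N²
RCF_original = 1.118 × 10⁻⁵ × 8.8 × (4071)² = 1.118 × 10⁻⁵ × 8.8 × 16,573,041 ≈ 1,630.5 × g
Target RCF = 2.5 × 1,630.5 ≈ 4,076.2 × g
Your rotor: r = 40.8 / 2 = 20.4 cm
4,076.2 = 1.118 × 10⁻⁵ × 20.4 × N²
N² = 4,076.2 / (22.8072 × 10⁻⁵) = 17,872,426
N ≈ √17,872,426 ≈ 4,227.6

4228 RPM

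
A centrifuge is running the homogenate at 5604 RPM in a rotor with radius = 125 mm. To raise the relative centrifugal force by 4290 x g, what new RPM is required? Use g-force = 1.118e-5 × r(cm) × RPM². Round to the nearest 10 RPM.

7880 RPM

r = 125 mm = 12.5 cm
Current RCF = 1.118 × 10⁻⁵ × 12.5 × (5604)² = 1.118 × 10⁻⁵ × 12.5 × 31,404,816 ≈ 4,388.8 × g
Target RCF = 4,388.8 + 4,290 = 8,678.8 × g
N² = 8,678.8 / (13.975 × 10⁻⁵) = 62,102,326
N ≈ √62,102,326 ≈ 7,880.5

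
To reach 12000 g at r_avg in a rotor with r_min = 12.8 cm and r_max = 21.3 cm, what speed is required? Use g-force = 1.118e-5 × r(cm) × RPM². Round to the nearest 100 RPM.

r_avg = (12.8 + 21.3) / 2 = 17.05 cm
12,000 = 1.118 × 10⁻⁵ × 17.05 × N²
N² = 12,000 / (19.0619 × 10⁻⁵) = 62,952,801
N ≈ √62,952,801 ≈ 7,934.3

7900 RPM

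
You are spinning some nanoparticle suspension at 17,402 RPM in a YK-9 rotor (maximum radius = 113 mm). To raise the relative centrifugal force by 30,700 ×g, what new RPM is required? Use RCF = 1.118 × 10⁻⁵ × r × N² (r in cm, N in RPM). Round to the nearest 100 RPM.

r = 113 mm = 11.3 cm
Current RCF = 1.118 × 10⁻⁵ × 11.3 × (17402)² = 1.118 × 10⁻⁵ × 11.3 × 302,829,604 ≈ 38,257.7 × g
Target RCF = 38,257.7 + 30,700 = 68,957.7 × g
N² = 68,957.7 / (12.6334 × 10⁻⁵) = 545,836,434
N ≈ √545,836,434 ≈ 23,363.1

23400 RPM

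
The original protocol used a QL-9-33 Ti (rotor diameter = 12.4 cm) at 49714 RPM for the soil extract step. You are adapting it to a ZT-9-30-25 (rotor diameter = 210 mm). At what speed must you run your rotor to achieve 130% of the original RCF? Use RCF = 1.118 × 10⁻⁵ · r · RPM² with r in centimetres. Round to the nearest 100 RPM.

43600 RPM

Original rotor: r = 12.4 / 2 = 6.2 cm
RCF_original = 1.118 × 10⁻⁵ × 6.2 × (49714)² = 1.118 × 10⁻⁵ × 6.2 × 2,471,481,796 ≈ 171,313.2 × g
Target RCF = 1.3 × 171,313.2 ≈ 222,707.2 × g
Your rotor: r = 210 mm / 2 = 105 mm = 10.5 cm
222,707.2 = 1.118 × 10⁻⁵ × 10.5 × N²
N² = 222,707.2 / (11.739 × 10⁻⁵) = 1,897,156,487
N ≈ √1,897,156,487 ≈ 43,556.4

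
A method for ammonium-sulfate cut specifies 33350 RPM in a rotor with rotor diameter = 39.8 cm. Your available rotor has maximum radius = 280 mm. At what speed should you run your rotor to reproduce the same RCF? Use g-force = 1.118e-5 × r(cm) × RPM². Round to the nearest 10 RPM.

Original rotor: r = 39.8 / 2 = 19.9 cm
RCF_original = 1.118 × 10⁻⁵ × 19.9 × (33350)² = 1.118 × 10⁻⁵ × 19.9 × 1,112,222,500 ≈ 247,449.5 × g
Your rotor: r = 280 mm = 28.0 cm
247,449.5 = 1.118 × 10⁻⁵ × 28 × N²
N² = 247,449.5 / (31.304 × 10⁻⁵) = 790,472,464
N ≈ √790,472,464 ≈ 28,115.3

≈ 28120 RPM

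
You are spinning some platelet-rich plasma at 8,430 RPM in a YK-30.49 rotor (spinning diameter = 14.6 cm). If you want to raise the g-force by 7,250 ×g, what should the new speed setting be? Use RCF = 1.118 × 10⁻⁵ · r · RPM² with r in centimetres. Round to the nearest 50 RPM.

N₂ ≈ 12650 RPM

r = 14.6 / 2 = 7.3 cm
Current RCF = 1.118 × 10⁻⁵ × 7.3 × (8430)² = 1.118 × 10⁻⁵ × 7.3 × 71,064,900 ≈ 5,799.9 × g
Target RCF = 5,799.9 + 7,250 = 13,049.9 × g
N² = 13,049.9 / (8.1614 × 10⁻⁵) = 159,897,812
N ≈ √159,897,812 ≈ 12,645.1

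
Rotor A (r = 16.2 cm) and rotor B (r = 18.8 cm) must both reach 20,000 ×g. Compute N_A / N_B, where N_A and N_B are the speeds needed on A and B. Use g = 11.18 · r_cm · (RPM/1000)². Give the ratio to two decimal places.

1.08

At fixed RCF, N ∝ 1/√r, so N_A/N_B = √(r_B/r_A) = √(18.8/16.2) = √1.160494 = 1.0773.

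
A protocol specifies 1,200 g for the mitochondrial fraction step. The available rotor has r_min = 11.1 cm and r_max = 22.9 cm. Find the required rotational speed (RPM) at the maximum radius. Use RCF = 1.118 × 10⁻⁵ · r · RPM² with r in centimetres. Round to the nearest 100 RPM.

Use r_max = 22.9 cm.
RCF = 1.118 × 10⁻⁵ × r × N²
1,200 = 1.118 × 10⁻⁵ × 22.9 × N²
N² = 1,200 / (25.6022 × 10⁻⁵) = 4,687,097
N ≈ √4,687,097 ≈ 2,165.0

N ≈ 2200 RPM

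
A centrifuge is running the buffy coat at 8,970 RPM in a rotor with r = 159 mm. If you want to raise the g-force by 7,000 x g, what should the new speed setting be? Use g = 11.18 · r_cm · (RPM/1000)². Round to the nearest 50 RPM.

r = 159 mm = 15.9 cm
Current RCF = 11.18 × 15.9 × (8.97)² = 11.18 × 15.9 × 80.4609 ≈ 14,302.9 × g
Target RCF = 14,302.9 + 7,000 = 21,302.9 × g
(N/1000)² = 21,302.9 / 177.762 = 119.8394
N = 1000 × √119.8394 ≈ 10,947.1

≈ 10950 RPM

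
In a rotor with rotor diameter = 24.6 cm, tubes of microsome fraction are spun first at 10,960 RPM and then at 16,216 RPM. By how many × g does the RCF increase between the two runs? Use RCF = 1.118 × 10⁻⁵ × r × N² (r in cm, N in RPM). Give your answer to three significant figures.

r = 24.6 / 2 = 12.3 cm
RCF₁ = 1.118 × 10⁻⁵ × 12.3 × (10960)² = 1.118 × 10⁻⁵ × 12.3 × 120,121,600 ≈ 16,518.4 × g
RCF₂ = 1.118 × 10⁻⁵ × 12.3 × (16216)² = 1.118 × 10⁻⁵ × 12.3 × 262,958,656 ≈ 36,160.5 × g
Increase = 36,160.5 − 16,518.4 = 19,642.1

≈ 19600 × g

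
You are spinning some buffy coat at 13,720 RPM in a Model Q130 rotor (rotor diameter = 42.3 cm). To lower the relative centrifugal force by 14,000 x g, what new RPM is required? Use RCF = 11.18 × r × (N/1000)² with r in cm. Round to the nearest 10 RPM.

11360 RPM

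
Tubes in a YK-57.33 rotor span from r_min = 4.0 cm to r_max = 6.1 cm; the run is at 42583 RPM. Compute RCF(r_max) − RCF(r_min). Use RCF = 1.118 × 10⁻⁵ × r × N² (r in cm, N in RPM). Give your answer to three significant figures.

≈ 42600 g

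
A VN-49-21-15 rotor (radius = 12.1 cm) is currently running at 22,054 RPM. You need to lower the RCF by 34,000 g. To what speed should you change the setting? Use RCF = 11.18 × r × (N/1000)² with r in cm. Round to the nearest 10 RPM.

Current RCF = 11.18 × 12.1 × (22.054)² = 11.18 × 12.1 × 486.378916 ≈ 65,796.4 × g
Target RCF = 65,796.4 − 34,000 = 31,796.4 × g
(N/1000)² = 31,796.4 / 135.278 = 235.0449
N = 1000 × √235.0449 ≈ 15,331.2

≈ 15330 RPM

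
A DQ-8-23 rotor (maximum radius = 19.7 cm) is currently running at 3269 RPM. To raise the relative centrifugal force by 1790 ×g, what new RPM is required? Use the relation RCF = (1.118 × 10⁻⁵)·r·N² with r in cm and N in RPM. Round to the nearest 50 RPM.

Current RCF = 1.118 × 10⁻⁵ × 19.7 × (3269)² = 1.118 × 10⁻⁵ × 19.7 × 10,686,361 ≈ 2,353.6 × g
Target RCF = 2,353.6 + 1,790 = 4,143.6 × g
N² = 4,143.6 / (22.0246 × 10⁻⁵) = 18,813,509
N ≈ √18,813,509 ≈ 4,337.5

≈ 4350 RPM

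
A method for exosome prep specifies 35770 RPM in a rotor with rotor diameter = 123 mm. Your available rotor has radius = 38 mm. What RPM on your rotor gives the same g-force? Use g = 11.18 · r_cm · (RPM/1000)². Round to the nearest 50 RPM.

45500 RPM

Original rotor: r = 123 mm / 2 = 61.5 mm = 6.15 cm
RCF = 11.18 × r × (N/1000)²
RCF_original = 11.18 × 6.15 × (35.77)² = 11.18 × 6.15 × 1,279.4929 ≈ 87,974.1 × g
Your rotor: r = 38 mm = 3.8 cm
87,974.1 = 11.18 × 3.8 × (N/1000)²
(N/1000)² = 87,974.1 / 42.484 = 2070.758
N = 1000 × √2070.758 ≈ 45,505.6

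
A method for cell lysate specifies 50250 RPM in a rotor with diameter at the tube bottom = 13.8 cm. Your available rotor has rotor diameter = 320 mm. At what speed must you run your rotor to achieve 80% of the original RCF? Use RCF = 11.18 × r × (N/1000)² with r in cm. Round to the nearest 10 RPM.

29520 RPM

Original rotor: r = 13.8 / 2 = 6.9 cm
RCF_original = 11.18 × 6.9 × (50.25)² = 11.18 × 6.9 × 2,525.0625 ≈ 194,788.4 × g
Target RCF = 0.8 × 194,788.4 ≈ 155,830.7 × g
Your rotor: r = 320 mm / 2 = 160 mm = 16 cm
155,830.7 = 11.18 × 16 × (N/1000)²
(N/1000)² = 155,830.7 / 178.88 = 871.1466
N = 1000 × √871.1466 ≈ 29,515.2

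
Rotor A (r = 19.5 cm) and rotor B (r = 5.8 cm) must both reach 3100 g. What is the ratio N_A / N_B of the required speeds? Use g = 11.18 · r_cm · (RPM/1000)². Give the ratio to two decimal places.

At fixed RCF, N ∝ 1/√r, so N_A/N_B = √(r_B/r_A) = √(5.8/19.5) = √0.297436 = 0.5454.

0.55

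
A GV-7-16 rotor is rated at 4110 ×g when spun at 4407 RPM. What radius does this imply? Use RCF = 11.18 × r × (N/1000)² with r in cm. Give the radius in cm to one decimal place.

≈ 18.9 cm

4110 = 11.18 × r × (4.407)²
r = 4110 / (11.18 × 19.421649) = 4110 / 217.134 ≈ 18.928 cm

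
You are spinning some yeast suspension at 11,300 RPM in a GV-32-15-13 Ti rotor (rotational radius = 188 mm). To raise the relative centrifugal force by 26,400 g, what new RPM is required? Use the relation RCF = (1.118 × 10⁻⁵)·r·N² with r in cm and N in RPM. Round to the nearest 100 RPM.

r = 188 mm = 18.8 cm
Current RCF = 1.118 × 10⁻⁵ × 18.8 × (11300)² = 1.118 × 10⁻⁵ × 18.8 × 127,690,000 ≈ 26,838.4 × g
Target RCF = 26,838.4 + 26,400 = 53,238.4 × g
N² = 53,238.4 / (21.0184 × 10⁻⁵) = 253,294,256
N ≈ √253,294,256 ≈ 15,915.2

15900 RPM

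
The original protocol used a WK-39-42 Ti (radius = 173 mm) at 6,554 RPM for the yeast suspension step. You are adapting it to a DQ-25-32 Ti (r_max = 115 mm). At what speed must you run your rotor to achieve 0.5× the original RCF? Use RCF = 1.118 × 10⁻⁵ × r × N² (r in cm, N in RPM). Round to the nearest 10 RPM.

Original rotor: r = 173 mm = 17.3 cm
RCF = 1.118 × 10⁻⁵ × r × N²
RCF_original = 1.118 × 10⁻⁵ × 17.3 × (6554)² = 1.118 × 10⁻⁵ × 17.3 × 42,954,916 ≈ 8,308.1 × g
Target RCF = 0.5 × 8,308.1 ≈ 4,154.1 × g
Your rotor: r = 115 mm = 11.5 cm
4,154.1 = 1.118 × 10⁻⁵ × 11.5 × N²
N² = 4,154.1 / (12.857 × 10⁻⁵) = 32,310,026
N ≈ √32,310,026 ≈ 5,684.2

5680 RPM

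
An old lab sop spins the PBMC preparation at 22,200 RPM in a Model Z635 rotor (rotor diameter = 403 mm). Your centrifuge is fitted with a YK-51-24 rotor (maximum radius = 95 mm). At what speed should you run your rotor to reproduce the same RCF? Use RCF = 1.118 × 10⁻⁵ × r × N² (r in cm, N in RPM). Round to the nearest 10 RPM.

≈ 32330 RPM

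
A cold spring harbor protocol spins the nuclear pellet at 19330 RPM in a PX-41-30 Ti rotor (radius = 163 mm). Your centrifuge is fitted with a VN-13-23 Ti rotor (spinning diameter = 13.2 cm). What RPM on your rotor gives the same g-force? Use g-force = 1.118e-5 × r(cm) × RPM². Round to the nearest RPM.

Original rotor: r = 163 mm = 16.3 cm
RCF_original = 1.118 × 10⁻⁵ × 16.3 × (19330)² = 1.118 × 10⁻⁵ × 16.3 × 373,648,900 ≈ 68,091.5 × g
Your rotor: r = 13.2 / 2 = 6.6 cm
68,091.5 = 1.118 × 10⁻⁵ × 6.6 × N²
N² = 68,091.5 / (7.3788 × 10⁻⁵) = 922,799,100
N ≈ √922,799,100 ≈ 30,377.6

≈ 30378 RPM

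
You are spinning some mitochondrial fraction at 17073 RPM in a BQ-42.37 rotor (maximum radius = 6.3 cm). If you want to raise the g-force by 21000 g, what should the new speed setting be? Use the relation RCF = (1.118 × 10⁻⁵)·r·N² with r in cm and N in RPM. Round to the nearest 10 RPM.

≈ 24280 RPM

Current RCF = 1.118 × 10⁻⁵ × 6.3 × (17073)² = 1.118 × 10⁻⁵ × 6.3 × 291,487,329 ≈ 20,530.6 × g
Target RCF = 20,530.6 + 21,000 = 41,530.6 × g
N² = 41,530.6 / (7.0434 × 10⁻⁵) = 589,638,527
N ≈ √589,638,527 ≈ 24,282.5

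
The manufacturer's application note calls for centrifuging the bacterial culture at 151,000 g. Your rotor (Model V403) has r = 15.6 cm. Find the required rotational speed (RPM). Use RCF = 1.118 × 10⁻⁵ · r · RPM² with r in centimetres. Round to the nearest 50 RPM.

RCF = 1.118 × 10⁻⁵ × r × N²
151,000 = 1.118 × 10⁻⁵ × 15.6 × N²
N² = 151,000 / (17.4408 × 10⁻⁵) = 865,785,973
N ≈ √865,785,973 ≈ 29,424.2

N ≈ 29400 RPM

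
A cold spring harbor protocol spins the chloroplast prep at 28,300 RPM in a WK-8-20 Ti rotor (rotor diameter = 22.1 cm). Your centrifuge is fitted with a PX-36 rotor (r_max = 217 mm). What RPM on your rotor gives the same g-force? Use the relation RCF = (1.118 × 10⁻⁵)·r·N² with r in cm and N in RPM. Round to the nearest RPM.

≈ 20195 RPM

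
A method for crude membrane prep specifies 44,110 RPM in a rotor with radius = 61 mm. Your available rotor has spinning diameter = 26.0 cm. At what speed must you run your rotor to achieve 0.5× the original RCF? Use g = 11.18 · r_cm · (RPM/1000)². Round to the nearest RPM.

≈ 21366 RPM

Original rotor: r = 61 mm = 6.1 cm
RCF_original = 11.18 × 6.1 × (44.11)² = 11.18 × 6.1 × 1,945.6921 ≈ 132,692.3 × g
Target RCF = 0.5 × 132,692.3 ≈ 66,346.1 × g
Your rotor: r = 26.0 / 2 = 13 cm
66,346.1 = 11.18 × 13 × (N/1000)²
(N/1000)² = 66,346.1 / 145.34 = 456.4889
N = 1000 × √456.4889 ≈ 21,365.6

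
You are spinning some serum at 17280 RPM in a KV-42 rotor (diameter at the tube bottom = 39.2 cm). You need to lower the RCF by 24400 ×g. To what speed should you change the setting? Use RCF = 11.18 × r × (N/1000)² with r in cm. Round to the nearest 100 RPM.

≈ 13700 RPM

r = 39.2 / 2 = 19.6 cm
Current RCF = 11.18 × 19.6 × (17.28)² = 11.18 × 19.6 × 298.5984 ≈ 65,431.3 × g
Target RCF = 65,431.3 − 24,400 = 41,031.3 × g
(N/1000)² = 41,031.3 / 219.128 = 187.2481
N = 1000 × √187.2481 ≈ 13,683.9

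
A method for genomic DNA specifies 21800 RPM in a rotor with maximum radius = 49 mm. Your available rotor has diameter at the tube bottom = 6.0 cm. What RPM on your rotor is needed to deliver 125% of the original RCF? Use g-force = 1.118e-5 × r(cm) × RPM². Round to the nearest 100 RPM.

≈ 31100 RPM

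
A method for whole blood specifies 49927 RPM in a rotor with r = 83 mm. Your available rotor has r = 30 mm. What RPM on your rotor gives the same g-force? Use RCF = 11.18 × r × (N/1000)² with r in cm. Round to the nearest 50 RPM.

Original rotor: r = 83 mm = 8.3 cm
RCF_original = 11.18 × 8.3 × (49.927)² = 11.18 × 8.3 × 2,492.705329 ≈ 231,308.1 × g
Your rotor: r = 30 mm = 3.0 cm
231,308.1 = 11.18 × 3 × (N/1000)²
(N/1000)² = 231,308.1 / 33.54 = 6896.485
N = 1000 × √6896.485 ≈ 83,045.1

83050 RPM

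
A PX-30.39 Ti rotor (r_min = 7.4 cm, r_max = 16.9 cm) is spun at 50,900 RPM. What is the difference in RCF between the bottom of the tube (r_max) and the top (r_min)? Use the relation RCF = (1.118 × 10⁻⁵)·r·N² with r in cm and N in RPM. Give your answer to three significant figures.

RCF_max = 1.118 × 10⁻⁵ × 16.9 × (50900)² = 1.118 × 10⁻⁵ × 16.9 × 2,590,810,000 ≈ 489,512.8 × g
RCF_min = 1.118 × 10⁻⁵ × 7.4 × (50900)² = 1.118 × 10⁻⁵ × 7.4 × 2,590,810,000 ≈ 214,342.9 × g
ΔRCF = 489,512.8 − 214,342.9 = 275,169.9

≈ 275000 x g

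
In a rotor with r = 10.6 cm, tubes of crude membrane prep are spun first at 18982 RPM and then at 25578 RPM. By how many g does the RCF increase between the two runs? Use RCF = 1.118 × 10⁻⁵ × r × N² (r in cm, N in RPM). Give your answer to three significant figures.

34800 g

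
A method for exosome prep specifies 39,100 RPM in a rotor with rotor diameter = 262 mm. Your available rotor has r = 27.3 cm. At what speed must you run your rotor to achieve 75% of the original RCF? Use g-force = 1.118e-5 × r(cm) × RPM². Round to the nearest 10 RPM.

≈ 23460 RPM

Original rotor: r = 262 mm / 2 = 131 mm = 13.1 cm
RCF = 1.118 × 10⁻⁵ × r × N²
RCF_original = 1.118 × 10⁻⁵ × 13.1 × (39100)² = 1.118 × 10⁻⁵ × 13.1 × 1,528,810,000 ≈ 223,906.5 × g
Target RCF = 0.75 × 223,906.5 ≈ 167,929.9 × g
167,929.9 = 1.118 × 10⁻⁵ × 27.3 × N²
N² = 167,929.9 / (30.5214 × 10⁻⁵) = 550,203,791
N ≈ √550,203,791 ≈ 23,456.4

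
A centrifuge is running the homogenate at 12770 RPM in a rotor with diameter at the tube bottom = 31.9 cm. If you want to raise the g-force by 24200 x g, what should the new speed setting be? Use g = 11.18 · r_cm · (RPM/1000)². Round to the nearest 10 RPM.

r = 31.9 / 2 = 15.95 cm
Current RCF = 11.18 × 15.95 × (12.77)² = 11.18 × 15.95 × 163.0729 ≈ 29,079.3 × g
Target RCF = 29,079.3 + 24,200 = 53,279.3 × g
(N/1000)² = 53,279.3 / 178.321 = 298.7831
N = 1000 × √298.7831 ≈ 17,285.3

≈ 17290 RPM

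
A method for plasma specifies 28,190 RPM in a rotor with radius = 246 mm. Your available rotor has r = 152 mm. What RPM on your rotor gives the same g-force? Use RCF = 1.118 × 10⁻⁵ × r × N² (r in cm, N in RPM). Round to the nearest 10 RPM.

35860 RPM

Original rotor: r = 246 mm = 24.6 cm
RCF_original = 1.118 × 10⁻⁵ × 24.6 × (28190)² = 1.118 × 10⁻⁵ × 24.6 × 794,676,100 ≈ 218,558.2 × g
Your rotor: r = 152 mm = 15.2 cm
218,558.2 = 1.118 × 10⁻⁵ × 15.2 × N²
N² = 218,558.2 / (16.9936 × 10⁻⁵) = 1,286,120,657
N ≈ √1,286,120,657 ≈ 35,862.5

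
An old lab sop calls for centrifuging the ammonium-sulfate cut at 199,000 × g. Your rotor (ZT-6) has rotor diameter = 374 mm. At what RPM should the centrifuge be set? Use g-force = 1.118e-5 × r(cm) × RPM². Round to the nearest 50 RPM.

r = 374 mm / 2 = 187 mm = 18.7 cm
199,000 = 1.118 × 10⁻⁵ × 18.7 × N²
N² = 199,000 / (20.9066 × 10⁻⁵) = 951,852,525
N ≈ √951,852,525 ≈ 30,852.1

≈ 30850 RPM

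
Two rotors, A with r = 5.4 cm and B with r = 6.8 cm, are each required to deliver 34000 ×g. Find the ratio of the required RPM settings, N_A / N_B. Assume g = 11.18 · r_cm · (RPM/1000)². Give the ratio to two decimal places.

1.12

At fixed RCF, N ∝ 1/√r, so N_A/N_B = √(r_B/r_A) = √(6.8/5.4) = √1.259259 = 1.1222.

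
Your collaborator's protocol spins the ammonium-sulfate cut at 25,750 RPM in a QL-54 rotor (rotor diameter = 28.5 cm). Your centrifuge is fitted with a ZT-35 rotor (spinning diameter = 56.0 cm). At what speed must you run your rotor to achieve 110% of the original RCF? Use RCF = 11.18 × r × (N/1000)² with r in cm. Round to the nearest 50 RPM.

Original rotor: r = 28.5 / 2 = 14.25 cm
RCF = 11.18 × r × (N/1000)²
RCF_original = 11.18 × 14.25 × (25.75)² = 11.18 × 14.25 × 663.0625 ≈ 105,635.8 × g
Target RCF = 1.1 × 105,635.8 ≈ 116,199.4 × g
Your rotor: r = 56.0 / 2 = 28 cm
116,199.4 = 11.18 × 28 × (N/1000)²
(N/1000)² = 116,199.4 / 313.04 = 371.1967
N = 1000 × √371.1967 ≈ 19,266.5

19250 RPM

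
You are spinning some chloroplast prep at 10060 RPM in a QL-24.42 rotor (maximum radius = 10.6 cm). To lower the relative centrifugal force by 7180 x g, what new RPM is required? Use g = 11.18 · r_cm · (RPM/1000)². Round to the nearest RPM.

Current RCF = 11.18 × 10.6 × (10.06)² = 11.18 × 10.6 × 101.2036 ≈ 11,993.4 × g
Target RCF = 11,993.4 − 7,180 = 4,813.4 × g
(N/1000)² = 4,813.4 / 118.508 = 40.61667
N = 1000 × √40.61667 ≈ 6,373.1

≈ 6373 RPM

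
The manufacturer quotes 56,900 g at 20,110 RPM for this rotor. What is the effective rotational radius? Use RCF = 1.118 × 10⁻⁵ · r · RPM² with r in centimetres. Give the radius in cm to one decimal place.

≈ 12.6 cm

56900 = 1.118 × 10⁻⁵ × r × (20110)²
r = 56900 / (1.118 × 10⁻⁵ × 404,412,100) = 56900 / 4521.327 ≈ 12.585 cm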